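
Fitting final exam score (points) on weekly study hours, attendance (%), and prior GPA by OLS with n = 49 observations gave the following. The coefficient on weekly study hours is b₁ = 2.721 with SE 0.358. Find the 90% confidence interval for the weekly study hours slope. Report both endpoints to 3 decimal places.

df = n − k − 1 = 49 − 3 − 1 = 45.
t* = t_{0.05, 45} = 1.679427.
Margin = t* × SE = 1.679427 × 0.358 = 0.60124.
CI: 2.721 ± 0.60124 → (2.120, 3.322).
With 90% confidence, each one-unit increase in weekly study hours is associated with a change of between 2.120 and 3.322 points in final exam score, holding the other predictors fixed.

(2.120, 3.322)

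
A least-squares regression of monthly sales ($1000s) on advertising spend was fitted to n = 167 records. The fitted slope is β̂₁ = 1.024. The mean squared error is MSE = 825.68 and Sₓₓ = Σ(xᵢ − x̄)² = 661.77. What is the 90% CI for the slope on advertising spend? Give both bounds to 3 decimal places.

SE(β̂₁) = √(MSE/Sₓₓ) = √(825.68/661.77) = 1.117.
df = n − 2 = 165.
t* = t_{0.05, 165} = 1.654141.
Margin = t* × SE = 1.654141 × 1.117 = 1.84767.
CI: 1.024 ± 1.84767 → (-0.824, 2.872).
With 90% confidence, each one-unit increase in advertising spend is associated with a change of between -0.824 and 2.872 $1000s in monthly sales.

(-0.824, 2.872)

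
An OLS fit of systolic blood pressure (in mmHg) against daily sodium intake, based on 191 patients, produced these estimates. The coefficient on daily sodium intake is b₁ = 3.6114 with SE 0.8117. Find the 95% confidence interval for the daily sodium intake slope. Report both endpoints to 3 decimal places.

(2.010, 5.213)

df = n − 2 = 191 − 2 = 189.
t* = t_{0.025, 189} = 1.972595.
Margin = t* × SE = 1.972595 × 0.8117 = 1.60116.
CI: 3.6114 ± 1.60116 → (2.010, 5.213).
With 95% confidence, each one-unit increase in daily sodium intake is associated with a change of between 2.010 and 5.213 mmHg in systolic blood pressure.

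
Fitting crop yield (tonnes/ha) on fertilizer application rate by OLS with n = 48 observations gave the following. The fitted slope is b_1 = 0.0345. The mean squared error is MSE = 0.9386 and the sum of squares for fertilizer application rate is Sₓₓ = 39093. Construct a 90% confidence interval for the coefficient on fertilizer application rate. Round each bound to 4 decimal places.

SE(b_1) = √(MSE/Sₓₓ) = √(0.9386/39093) = 0.00489994.
df = n − 2 = 46.
t* = t_{0.05, 46} = 1.67866.
Margin = t* × SE = 1.67866 × 0.00489994 = 0.008225.
CI: 0.0345 ± 0.008225 → (0.0263, 0.0427).
With 90% confidence, each one-unit increase in fertilizer application rate is associated with a change of between 0.0263 and 0.0427 tonnes/ha in crop yield.

(0.0263, 0.0427)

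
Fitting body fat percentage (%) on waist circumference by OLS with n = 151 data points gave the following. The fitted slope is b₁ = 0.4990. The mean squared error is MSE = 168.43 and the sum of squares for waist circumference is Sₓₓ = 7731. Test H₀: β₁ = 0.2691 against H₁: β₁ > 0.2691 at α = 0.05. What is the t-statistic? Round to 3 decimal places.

SE(b₁) = √(MSE/Sₓₓ) = √(168.43/7731) = 0.147602.
t = (0.4990 − 0.2691) / 0.147602 = 1.558.
df = n − 2 = 149.
One-sided p ≈ 0.0607, which is ≥ 0.05, so fail to reject H₀.
The data do not give significant evidence that the true slope on waist circumference exceeds 0.2691 % per unit.

t = 1.558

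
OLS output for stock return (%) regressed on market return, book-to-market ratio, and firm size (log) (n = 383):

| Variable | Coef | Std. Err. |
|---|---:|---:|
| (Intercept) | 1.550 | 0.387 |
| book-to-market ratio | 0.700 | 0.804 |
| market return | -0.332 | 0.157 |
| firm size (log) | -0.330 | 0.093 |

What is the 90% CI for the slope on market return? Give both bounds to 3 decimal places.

Read off: b = -0.332, SE = 0.157 for market return.
df = n − k − 1 = 383 − 3 − 1 = 379.
t* = t_{0.05, 379} = 1.648884.
Margin = t* × SE = 1.648884 × 0.157 = 0.25887.
CI: -0.332 ± 0.25887 → (-0.591, -0.073).

(-0.591, -0.073)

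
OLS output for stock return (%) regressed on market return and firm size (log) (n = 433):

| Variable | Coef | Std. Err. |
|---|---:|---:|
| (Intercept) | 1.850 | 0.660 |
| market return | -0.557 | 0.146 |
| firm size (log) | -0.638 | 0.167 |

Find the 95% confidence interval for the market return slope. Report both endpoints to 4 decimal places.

(-0.8440, -0.2700)

Read off: b = -0.557, SE = 0.146 for market return.
df = n − k − 1 = 433 − 2 − 1 = 430.
t* = t_{0.025, 430} = 1.965496.
Margin = t* × SE = 1.965496 × 0.146 = 0.286962.
CI: -0.557 ± 0.286962 → (-0.8440, -0.2700).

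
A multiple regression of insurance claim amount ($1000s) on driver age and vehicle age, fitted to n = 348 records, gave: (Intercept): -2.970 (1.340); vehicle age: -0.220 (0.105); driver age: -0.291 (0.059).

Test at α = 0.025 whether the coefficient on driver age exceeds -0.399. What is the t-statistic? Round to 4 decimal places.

t = 1.8305

Read off: b = -0.291, SE = 0.059 for driver age.
H₀: β₁ = -0.399 vs H₁: β₁ > -0.399.
t = (-0.291 − (-0.399)) / 0.059 = 1.8305.
df = n − k − 1 = 348 − 2 − 1 = 345.
One-sided p ≈ 0.0340, which is ≥ 0.025, so fail to reject H₀.
The data do not give significant evidence that the true slope on driver age exceeds -0.399 $1000s per unit, holding the other predictors fixed.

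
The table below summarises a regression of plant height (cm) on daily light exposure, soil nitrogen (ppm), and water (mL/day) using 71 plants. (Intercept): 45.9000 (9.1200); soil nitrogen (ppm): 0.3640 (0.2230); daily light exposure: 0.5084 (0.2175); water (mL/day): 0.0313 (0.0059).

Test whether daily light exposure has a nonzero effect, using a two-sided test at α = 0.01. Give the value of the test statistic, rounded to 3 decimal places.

Read off: b = 0.5084, SE = 0.2175 for daily light exposure.
H₀: β₁ = 0 vs H₁: β₁ ≠ 0.
t = 0.5084 / 0.2175 = 2.337.
df = n − k − 1 = 71 − 3 − 1 = 67.
Two-sided p ≈ 0.0224, which is ≥ 0.01, so fail to reject H₀.
The data do not give significant evidence of an association between daily light exposure and plant height, after adjusting for the other predictors.

t = 2.337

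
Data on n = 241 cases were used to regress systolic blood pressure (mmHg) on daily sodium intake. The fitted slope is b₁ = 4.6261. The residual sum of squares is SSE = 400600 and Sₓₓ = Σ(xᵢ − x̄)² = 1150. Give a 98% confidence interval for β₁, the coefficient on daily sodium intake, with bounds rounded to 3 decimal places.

MSE = SSE/(n − 2) = 400600/239 = 1676.15.
SE(b₁) = √(MSE/Sₓₓ) = √(1676.15/1150) = 1.20728.
df = n − 2 = 239.
t* = t_{0.01, 239} = 2.342051.
Margin = t* × SE = 2.342051 × 1.20728 = 2.82751.
CI: 4.6261 ± 2.82751 → (1.799, 7.454).
With 98% confidence, each one-unit increase in daily sodium intake is associated with a change of between 1.799 and 7.454 mmHg in systolic blood pressure.

(1.799, 7.454)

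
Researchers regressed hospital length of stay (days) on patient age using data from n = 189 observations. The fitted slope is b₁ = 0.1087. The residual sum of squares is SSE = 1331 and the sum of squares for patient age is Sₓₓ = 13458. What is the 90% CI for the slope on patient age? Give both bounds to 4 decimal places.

(0.0707, 0.1467)

MSE = SSE/(n − 2) = 1331/187 = 7.11765.
SE(b₁) = √(MSE/Sₓₓ) = √(7.11765/13458) = 0.0229974.
df = n − 2 = 187.
t* = t_{0.05, 187} = 1.653043.
Margin = t* × SE = 1.653043 × 0.0229974 = 0.038016.
CI: 0.1087 ± 0.038016 → (0.0707, 0.1467).
With 90% confidence, each one-unit increase in patient age is associated with a change of between 0.0707 and 0.1467 days in hospital length of stay.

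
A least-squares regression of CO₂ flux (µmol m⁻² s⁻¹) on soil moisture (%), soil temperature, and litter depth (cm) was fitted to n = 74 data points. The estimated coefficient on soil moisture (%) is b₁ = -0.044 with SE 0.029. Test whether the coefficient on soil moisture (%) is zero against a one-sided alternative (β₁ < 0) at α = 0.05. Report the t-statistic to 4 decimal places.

t = -1.5172

H₀: β₁ = 0 vs H₁: β₁ < 0.
t = (b₁ − β₁⁰)/SE = -0.044 / 0.029 = -1.5172.
df = n − k − 1 = 74 − 3 − 1 = 70.
One-sided p ≈ 0.0669, which is ≥ 0.05, so fail to reject H₀.
The data do not give significant evidence that the true slope on soil moisture (%) is negative, holding the other predictors fixed.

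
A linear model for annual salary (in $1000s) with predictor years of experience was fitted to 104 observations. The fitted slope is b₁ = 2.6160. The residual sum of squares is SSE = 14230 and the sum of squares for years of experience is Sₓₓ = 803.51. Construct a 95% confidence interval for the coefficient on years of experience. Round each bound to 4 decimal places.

(1.7895, 3.4425)

MSE = SSE/(n − 2) = 14230/102 = 139.51.
SE(b₁) = √(MSE/Sₓₓ) = √(139.51/803.51) = 0.416684.
df = n − 2 = 102.
t* = t_{0.025, 102} = 1.983495.
Margin = t* × SE = 1.983495 × 0.416684 = 0.826491.
CI: 2.6160 ± 0.826491 → (1.7895, 3.4425).
With 95% confidence, each one-unit increase in years of experience is associated with a change of between 1.7895 and 3.4425 $1000s in annual salary.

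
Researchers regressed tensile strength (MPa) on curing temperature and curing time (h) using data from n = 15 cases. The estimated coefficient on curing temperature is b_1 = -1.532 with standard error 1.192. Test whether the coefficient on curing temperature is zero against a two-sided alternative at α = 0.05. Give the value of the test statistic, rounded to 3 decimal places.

t = -1.285

H₀: β₁ = 0 vs H₁: β₁ ≠ 0.
t = (b_1 − β₁⁰)/SE = -1.532 / 1.192 = -1.285.
df = n − k − 1 = 15 − 2 − 1 = 12.
Two-sided p ≈ 0.2230, which is ≥ 0.05, so fail to reject H₀.
The data do not give significant evidence of an association between curing temperature and tensile strength, after adjusting for the other predictors.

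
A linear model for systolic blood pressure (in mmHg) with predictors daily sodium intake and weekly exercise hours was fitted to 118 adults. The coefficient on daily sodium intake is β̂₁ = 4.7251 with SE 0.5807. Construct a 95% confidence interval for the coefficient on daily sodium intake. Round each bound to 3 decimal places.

(3.575, 5.875)

df = n − k − 1 = 118 − 2 − 1 = 115.
t* = t_{0.025, 115} = 1.980808.
Margin = t* × SE = 1.980808 × 0.5807 = 1.15025.
CI: 4.7251 ± 1.15025 → (3.575, 5.875).
With 95% confidence, each one-unit increase in daily sodium intake is associated with a change of between 3.575 and 5.875 mmHg in systolic blood pressure, holding the other predictors fixed.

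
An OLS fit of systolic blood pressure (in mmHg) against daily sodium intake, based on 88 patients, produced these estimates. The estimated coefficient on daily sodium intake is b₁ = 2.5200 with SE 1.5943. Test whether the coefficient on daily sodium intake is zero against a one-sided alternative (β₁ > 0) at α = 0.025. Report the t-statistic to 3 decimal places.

t = 1.581

H₀: β₁ = 0 vs H₁: β₁ > 0.
t = (b₁ − β₁⁰)/SE = 2.5200 / 1.5943 = 1.581.
df = n − 2 = 88 − 2 = 86.
One-sided p ≈ 0.0588, which is ≥ 0.025, so fail to reject H₀.
The data do not give significant evidence that the true slope on daily sodium intake is positive.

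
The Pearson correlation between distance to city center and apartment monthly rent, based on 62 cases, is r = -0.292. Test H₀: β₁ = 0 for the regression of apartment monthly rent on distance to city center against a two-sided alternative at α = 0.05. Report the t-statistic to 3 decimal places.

t = r·√(n − 2)/√(1 − r²) = -0.292·√60/√0.914736 = -2.365.
df = n − 2 = 60.
Two-sided p ≈ 0.0213, which is < 0.05, so reject H₀.
There is evidence of a linear association between distance to city center and apartment monthly rent.

t = -2.365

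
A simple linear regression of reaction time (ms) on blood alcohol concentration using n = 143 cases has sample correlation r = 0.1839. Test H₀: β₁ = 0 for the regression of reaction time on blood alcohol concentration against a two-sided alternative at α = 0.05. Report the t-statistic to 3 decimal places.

t = 2.222

t = r·√(n − 2)/√(1 − r²) = 0.1839·√141/√0.966181 = 2.222.
df = n − 2 = 141.
Two-sided p ≈ 0.0279, which is < 0.05, so reject H₀.
There is evidence of a linear association between blood alcohol concentration and reaction time.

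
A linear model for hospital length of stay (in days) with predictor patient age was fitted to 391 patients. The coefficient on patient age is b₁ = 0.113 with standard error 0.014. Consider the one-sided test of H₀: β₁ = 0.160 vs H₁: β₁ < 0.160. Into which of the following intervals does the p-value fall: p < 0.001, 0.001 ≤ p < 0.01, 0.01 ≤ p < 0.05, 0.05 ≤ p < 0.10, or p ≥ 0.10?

p < 0.001

t = (0.113 − 0.160) / 0.014 = -3.357.
df = n − 2 = 391 − 2 = 389.
One-sided p = P(T_{389} < t) ≈ 0.0004.
So p < 0.001.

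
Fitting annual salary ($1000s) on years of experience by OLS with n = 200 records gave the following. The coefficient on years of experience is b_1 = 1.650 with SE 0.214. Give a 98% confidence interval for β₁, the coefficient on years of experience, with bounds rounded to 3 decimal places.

(1.148, 2.152)

df = n − 2 = 200 − 2 = 198.
t* = t_{0.01, 198} = 2.345328.
Margin = t* × SE = 2.345328 × 0.214 = 0.50190.
CI: 1.650 ± 0.50190 → (1.148, 2.152).
With 98% confidence, each one-unit increase in years of experience is associated with a change of between 1.148 and 2.152 $1000s in annual salary.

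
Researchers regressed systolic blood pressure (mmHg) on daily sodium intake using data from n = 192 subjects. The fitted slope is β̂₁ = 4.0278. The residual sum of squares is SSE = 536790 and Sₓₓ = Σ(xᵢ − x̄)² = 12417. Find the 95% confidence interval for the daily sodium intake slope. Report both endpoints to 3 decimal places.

(3.087, 4.969)

MSE = SSE/(n − 2) = 536790/190 = 2825.21.
SE(β̂₁) = √(MSE/Sₓₓ) = √(2825.21/12417) = 0.476999.
df = n − 2 = 190.
t* = t_{0.025, 190} = 1.972528.
Margin = t* × SE = 1.972528 × 0.476999 = 0.94089.
CI: 4.0278 ± 0.94089 → (3.087, 4.969).
With 95% confidence, each one-unit increase in daily sodium intake is associated with a change of between 3.087 and 4.969 mmHg in systolic blood pressure.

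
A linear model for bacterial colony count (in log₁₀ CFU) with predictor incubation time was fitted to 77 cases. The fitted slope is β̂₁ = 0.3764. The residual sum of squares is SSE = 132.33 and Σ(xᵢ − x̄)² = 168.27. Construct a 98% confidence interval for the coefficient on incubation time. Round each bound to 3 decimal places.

(0.133, 0.620)

MSE = SSE/(n − 2) = 132.33/75 = 1.7644.
SE(β̂₁) = √(MSE/Sₓₓ) = √(1.7644/168.27) = 0.102399.
df = n − 2 = 75.
t* = t_{0.01, 75} = 2.377102.
Margin = t* × SE = 2.377102 × 0.102399 = 0.24341.
CI: 0.3764 ± 0.24341 → (0.133, 0.620).
With 98% confidence, each one-unit increase in incubation time is associated with a change of between 0.133 and 0.620 log₁₀ CFU in bacterial colony count.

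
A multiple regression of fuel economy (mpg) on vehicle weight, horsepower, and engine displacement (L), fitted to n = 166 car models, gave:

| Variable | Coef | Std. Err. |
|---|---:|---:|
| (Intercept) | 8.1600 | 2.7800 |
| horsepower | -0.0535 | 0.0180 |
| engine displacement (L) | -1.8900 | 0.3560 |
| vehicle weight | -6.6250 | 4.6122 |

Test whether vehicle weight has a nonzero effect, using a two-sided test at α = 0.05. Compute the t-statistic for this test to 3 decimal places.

Read off: b = -6.6250, SE = 4.6122 for vehicle weight.
H₀: β₁ = 0 vs H₁: β₁ ≠ 0.
t = -6.6250 / 4.6122 = -1.436.
df = n − k − 1 = 166 − 3 − 1 = 162.
Two-sided p ≈ 0.1528, which is ≥ 0.05, so fail to reject H₀.
The data do not give significant evidence of an association between vehicle weight and fuel economy, after adjusting for the other predictors.

t = -1.436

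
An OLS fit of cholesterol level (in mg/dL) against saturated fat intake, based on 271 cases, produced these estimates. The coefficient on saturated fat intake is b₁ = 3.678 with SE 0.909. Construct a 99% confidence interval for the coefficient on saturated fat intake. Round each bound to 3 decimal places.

df = n − 2 = 271 − 2 = 269.
t* = t_{0.005, 269} = 2.594229.
Margin = t* × SE = 2.594229 × 0.909 = 2.35815.
CI: 3.678 ± 2.35815 → (1.320, 6.036).
With 99% confidence, each one-unit increase in saturated fat intake is associated with a change of between 1.320 and 6.036 mg/dL in cholesterol level.

(1.320, 6.036)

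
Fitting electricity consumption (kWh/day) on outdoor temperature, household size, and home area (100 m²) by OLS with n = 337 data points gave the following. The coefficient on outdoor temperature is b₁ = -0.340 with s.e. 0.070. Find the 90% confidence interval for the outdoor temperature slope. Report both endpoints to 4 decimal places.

df = n − k − 1 = 337 − 3 − 1 = 333.
t* = t_{0.05, 333} = 1.649442.
Margin = t* × SE = 1.649442 × 0.070 = 0.115461.
CI: -0.340 ± 0.115461 → (-0.4555, -0.2245).
With 90% confidence, each one-unit increase in outdoor temperature is associated with a change of between -0.4555 and -0.2245 kWh/day in electricity consumption, holding the other predictors fixed.

(-0.4555, -0.2245)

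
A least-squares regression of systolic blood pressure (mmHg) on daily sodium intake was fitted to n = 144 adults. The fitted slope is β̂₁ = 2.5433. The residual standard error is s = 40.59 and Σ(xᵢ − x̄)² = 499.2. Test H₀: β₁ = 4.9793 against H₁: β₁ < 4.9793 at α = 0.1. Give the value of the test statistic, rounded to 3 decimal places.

t = -1.341

SE(β̂₁) = s/√Sₓₓ = 40.59/√499.2 = 1.81669.
t = (2.5433 − 4.9793) / 1.81669 = -1.341.
df = n − 2 = 142.
One-sided p ≈ 0.0910, which is < 0.1, so reject H₀.
There is evidence that the true slope on daily sodium intake is below 4.9793 mmHg per unit.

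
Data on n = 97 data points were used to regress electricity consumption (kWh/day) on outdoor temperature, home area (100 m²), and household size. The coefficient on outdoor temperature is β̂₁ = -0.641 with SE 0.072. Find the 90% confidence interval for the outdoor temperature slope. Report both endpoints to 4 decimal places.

(-0.7606, -0.5214)

df = n − k − 1 = 97 − 3 − 1 = 93.
t* = t_{0.05, 93} = 1.661404.
Margin = t* × SE = 1.661404 × 0.072 = 0.119621.
CI: -0.641 ± 0.119621 → (-0.7606, -0.5214).
With 90% confidence, each one-unit increase in outdoor temperature is associated with a change of between -0.7606 and -0.5214 kWh/day in electricity consumption, holding the other predictors fixed.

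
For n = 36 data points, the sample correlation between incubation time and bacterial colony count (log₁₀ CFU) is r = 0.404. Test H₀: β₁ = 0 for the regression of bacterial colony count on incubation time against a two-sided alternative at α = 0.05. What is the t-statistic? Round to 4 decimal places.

t = r·√(n − 2)/√(1 − r²) = 0.404·√34/√0.836784 = 2.5752.
df = n − 2 = 34.
Two-sided p ≈ 0.0145, which is < 0.05, so reject H₀.
There is evidence of a linear association between incubation time and bacterial colony count.

t = 2.5752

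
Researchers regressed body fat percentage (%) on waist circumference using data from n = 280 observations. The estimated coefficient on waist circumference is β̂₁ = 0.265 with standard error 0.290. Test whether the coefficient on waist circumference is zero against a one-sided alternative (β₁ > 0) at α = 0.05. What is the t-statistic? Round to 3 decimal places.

H₀: β₁ = 0 vs H₁: β₁ > 0.
t = (β̂₁ − β₁⁰)/SE = 0.265 / 0.290 = 0.914.
df = n − 2 = 280 − 2 = 278.
One-sided p ≈ 0.1808, which is ≥ 0.05, so fail to reject H₀.
The data do not give significant evidence that the true slope on waist circumference is positive.

t = 0.914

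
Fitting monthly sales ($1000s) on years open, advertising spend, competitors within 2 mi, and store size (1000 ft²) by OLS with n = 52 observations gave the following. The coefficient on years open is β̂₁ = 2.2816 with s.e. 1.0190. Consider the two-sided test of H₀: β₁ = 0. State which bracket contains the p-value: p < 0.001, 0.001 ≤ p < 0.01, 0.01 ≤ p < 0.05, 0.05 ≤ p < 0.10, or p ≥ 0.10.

t = 2.2816 / 1.0190 = 2.239.
df = n − k − 1 = 52 − 4 − 1 = 47.
Two-sided p = 2·P(T_{47} > |t|) ≈ 0.0299.
So 0.01 ≤ p < 0.05.

0.01 ≤ p < 0.05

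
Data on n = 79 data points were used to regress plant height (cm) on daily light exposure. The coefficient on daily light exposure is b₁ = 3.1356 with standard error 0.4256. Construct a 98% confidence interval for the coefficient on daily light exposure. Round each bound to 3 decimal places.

df = n − 2 = 79 − 2 = 77.
t* = t_{0.01, 77} = 2.375757.
Margin = t* × SE = 2.375757 × 0.4256 = 1.01112.
CI: 3.1356 ± 1.01112 → (2.124, 4.147).
With 98% confidence, each one-unit increase in daily light exposure is associated with a change of between 2.124 and 4.147 cm in plant height.

(2.124, 4.147)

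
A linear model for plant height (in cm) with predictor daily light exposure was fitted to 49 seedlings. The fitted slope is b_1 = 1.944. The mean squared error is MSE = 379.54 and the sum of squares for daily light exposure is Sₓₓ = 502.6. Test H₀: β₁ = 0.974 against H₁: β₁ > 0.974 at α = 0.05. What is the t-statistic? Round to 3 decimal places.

SE(b_1) = √(MSE/Sₓₓ) = √(379.54/502.6) = 0.868996.
t = (1.944 − 0.974) / 0.868996 = 1.116.
df = n − 2 = 47.
One-sided p ≈ 0.1350, which is ≥ 0.05, so fail to reject H₀.
The data do not give significant evidence that the true slope on daily light exposure exceeds 0.974 cm per unit.

t = 1.116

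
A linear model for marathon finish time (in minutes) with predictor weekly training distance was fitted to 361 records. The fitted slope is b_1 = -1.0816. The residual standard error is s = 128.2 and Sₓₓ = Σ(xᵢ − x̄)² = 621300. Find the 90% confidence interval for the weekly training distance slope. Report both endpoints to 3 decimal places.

SE(b_1) = s/√Sₓₓ = 128.2/√621300 = 0.162644.
df = n − 2 = 359.
t* = t_{0.05, 359} = 1.649109.
Margin = t* × SE = 1.649109 × 0.162644 = 0.26822.
CI: -1.0816 ± 0.26822 → (-1.350, -0.813).
With 90% confidence, each one-unit increase in weekly training distance is associated with a change of between -1.350 and -0.813 minutes in marathon finish time.

(-1.350, -0.813)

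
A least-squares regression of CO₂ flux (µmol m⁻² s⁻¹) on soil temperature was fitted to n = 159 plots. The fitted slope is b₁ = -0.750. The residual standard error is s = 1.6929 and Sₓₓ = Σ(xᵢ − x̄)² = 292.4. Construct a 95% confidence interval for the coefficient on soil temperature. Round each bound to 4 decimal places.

SE(b₁) = s/√Sₓₓ = 1.6929/√292.4 = 0.0990017.
df = n − 2 = 157.
t* = t_{0.025, 157} = 1.975189.
Margin = t* × SE = 1.975189 × 0.0990017 = 0.195547.
CI: -0.750 ± 0.195547 → (-0.9455, -0.5545).
With 95% confidence, each one-unit increase in soil temperature is associated with a change of between -0.9455 and -0.5545 µmol m⁻² s⁻¹ in CO₂ flux.

(-0.9455, -0.5545)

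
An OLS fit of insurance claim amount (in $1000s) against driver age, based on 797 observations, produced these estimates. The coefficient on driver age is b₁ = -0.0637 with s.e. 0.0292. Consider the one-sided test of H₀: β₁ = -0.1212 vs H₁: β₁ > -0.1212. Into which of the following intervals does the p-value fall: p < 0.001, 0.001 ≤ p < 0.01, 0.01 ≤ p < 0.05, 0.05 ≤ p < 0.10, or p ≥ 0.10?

t = (-0.0637 − (-0.1212)) / 0.0292 = 1.969.
df = n − 2 = 797 − 2 = 795.
One-sided p = P(T_{795} > t) ≈ 0.0246.
So 0.01 ≤ p < 0.05.

0.01 ≤ p < 0.05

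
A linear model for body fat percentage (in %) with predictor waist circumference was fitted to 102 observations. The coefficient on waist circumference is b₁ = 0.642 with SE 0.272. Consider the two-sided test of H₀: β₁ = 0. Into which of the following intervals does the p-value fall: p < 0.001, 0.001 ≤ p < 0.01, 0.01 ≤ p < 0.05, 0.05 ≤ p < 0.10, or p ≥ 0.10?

0.01 ≤ p < 0.05

t = 0.642 / 0.272 = 2.360.
df = n − 2 = 102 − 2 = 100.
Two-sided p = 2·P(T_{100} > |t|) ≈ 0.0202.
So 0.01 ≤ p < 0.05.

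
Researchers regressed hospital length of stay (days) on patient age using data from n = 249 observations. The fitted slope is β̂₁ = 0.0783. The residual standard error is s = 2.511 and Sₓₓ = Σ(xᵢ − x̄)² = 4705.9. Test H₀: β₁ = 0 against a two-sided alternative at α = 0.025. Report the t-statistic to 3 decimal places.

t = 2.139

SE(β̂₁) = s/√Sₓₓ = 2.511/√4705.9 = 0.0366037.
t = 0.0783 / 0.0366037 = 2.139.
df = n − 2 = 247.
Two-sided p ≈ 0.0334, which is ≥ 0.025, so fail to reject H₀.
The data do not give significant evidence of an association between patient age and hospital length of stay.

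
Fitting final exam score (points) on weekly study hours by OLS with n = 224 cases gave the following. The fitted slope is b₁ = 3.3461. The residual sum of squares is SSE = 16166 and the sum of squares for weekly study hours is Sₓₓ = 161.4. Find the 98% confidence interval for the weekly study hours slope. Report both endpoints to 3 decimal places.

(1.772, 4.920)

MSE = SSE/(n − 2) = 16166/222 = 72.8198.
SE(b₁) = √(MSE/Sₓₓ) = √(72.8198/161.4) = 0.671696.
df = n − 2 = 222.
t* = t_{0.01, 222} = 2.343262.
Margin = t* × SE = 2.343262 × 0.671696 = 1.57396.
CI: 3.3461 ± 1.57396 → (1.772, 4.920).
With 98% confidence, each one-unit increase in weekly study hours is associated with a change of between 1.772 and 4.920 points in final exam score.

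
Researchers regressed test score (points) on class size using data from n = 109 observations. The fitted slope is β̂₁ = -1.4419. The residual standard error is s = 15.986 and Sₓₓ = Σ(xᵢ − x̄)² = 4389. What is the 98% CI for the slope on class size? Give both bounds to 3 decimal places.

(-2.012, -0.872)

SE(β̂₁) = s/√Sₓₓ = 15.986/√4389 = 0.2413.
df = n − 2 = 107.
t* = t_{0.01, 107} = 2.361704.
Margin = t* × SE = 2.361704 × 0.2413 = 0.56988.
CI: -1.4419 ± 0.56988 → (-2.012, -0.872).
With 98% confidence, each one-unit increase in class size is associated with a change of between -2.012 and -0.872 points in test score.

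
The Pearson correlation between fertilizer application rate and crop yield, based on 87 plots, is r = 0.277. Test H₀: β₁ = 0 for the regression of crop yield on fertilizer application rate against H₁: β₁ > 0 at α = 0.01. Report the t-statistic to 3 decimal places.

t = r·√(n − 2)/√(1 − r²) = 0.277·√85/√0.923271 = 2.658.
df = n − 2 = 85.
One-sided p ≈ 0.0047, which is < 0.01, so reject H₀.
There is evidence of a linear association between fertilizer application rate and crop yield.

t = 2.658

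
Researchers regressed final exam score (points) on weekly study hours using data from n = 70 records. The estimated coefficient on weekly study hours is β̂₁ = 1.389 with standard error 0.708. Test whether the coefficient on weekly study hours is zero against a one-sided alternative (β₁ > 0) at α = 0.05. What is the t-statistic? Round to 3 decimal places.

t = 1.962

H₀: β₁ = 0 vs H₁: β₁ > 0.
t = (β̂₁ − β₁⁰)/SE = 1.389 / 0.708 = 1.962.
df = n − 2 = 70 − 2 = 68.
One-sided p ≈ 0.0269, which is < 0.05, so reject H₀.
There is evidence that the true slope on weekly study hours is positive.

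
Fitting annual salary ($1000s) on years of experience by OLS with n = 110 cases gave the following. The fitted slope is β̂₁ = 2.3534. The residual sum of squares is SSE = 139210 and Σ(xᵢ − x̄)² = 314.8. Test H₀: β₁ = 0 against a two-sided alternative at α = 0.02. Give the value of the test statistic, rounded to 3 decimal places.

t = 1.163

MSE = SSE/(n − 2) = 139210/108 = 1288.98.
SE(β̂₁) = √(MSE/Sₓₓ) = √(1288.98/314.8) = 2.02351.
t = 2.3534 / 2.02351 = 1.163.
df = n − 2 = 108.
Two-sided p ≈ 0.2474, which is ≥ 0.02, so fail to reject H₀.
The data do not give significant evidence of an association between years of experience and annual salary.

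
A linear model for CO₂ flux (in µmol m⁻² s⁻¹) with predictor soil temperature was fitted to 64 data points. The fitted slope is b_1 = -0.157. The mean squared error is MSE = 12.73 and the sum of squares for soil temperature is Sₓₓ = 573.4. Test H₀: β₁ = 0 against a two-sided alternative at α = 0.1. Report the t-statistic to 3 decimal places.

SE(b_1) = √(MSE/Sₓₓ) = √(12.73/573.4) = 0.149.
t = -0.157 / 0.149 = -1.054.
df = n − 2 = 62.
Two-sided p ≈ 0.2961, which is ≥ 0.1, so fail to reject H₀.
The data do not give significant evidence of an association between soil temperature and CO₂ flux.

t = -1.054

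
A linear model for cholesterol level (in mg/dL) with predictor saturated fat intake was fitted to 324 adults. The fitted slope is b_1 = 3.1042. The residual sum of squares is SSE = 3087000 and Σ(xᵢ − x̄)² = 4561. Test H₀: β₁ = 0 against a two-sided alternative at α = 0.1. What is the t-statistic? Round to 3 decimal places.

MSE = SSE/(n − 2) = 3087000/322 = 9586.96.
SE(b_1) = √(MSE/Sₓₓ) = √(9586.96/4561) = 1.44981.
t = 3.1042 / 1.44981 = 2.141.
df = n − 2 = 322.
Two-sided p ≈ 0.0330, which is < 0.1, so reject H₀.
There is evidence that saturated fat intake is associated with cholesterol level.

t = 2.141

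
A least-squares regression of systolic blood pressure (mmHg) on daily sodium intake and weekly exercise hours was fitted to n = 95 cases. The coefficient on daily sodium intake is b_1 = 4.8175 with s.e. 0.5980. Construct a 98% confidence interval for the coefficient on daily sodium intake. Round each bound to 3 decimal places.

(3.402, 6.233)

df = n − k − 1 = 95 − 2 − 1 = 92.
t* = t_{0.01, 92} = 2.367566.
Margin = t* × SE = 2.367566 × 0.5980 = 1.41580.
CI: 4.8175 ± 1.41580 → (3.402, 6.233).
With 98% confidence, each one-unit increase in daily sodium intake is associated with a change of between 3.402 and 6.233 mmHg in systolic blood pressure, holding the other predictors fixed.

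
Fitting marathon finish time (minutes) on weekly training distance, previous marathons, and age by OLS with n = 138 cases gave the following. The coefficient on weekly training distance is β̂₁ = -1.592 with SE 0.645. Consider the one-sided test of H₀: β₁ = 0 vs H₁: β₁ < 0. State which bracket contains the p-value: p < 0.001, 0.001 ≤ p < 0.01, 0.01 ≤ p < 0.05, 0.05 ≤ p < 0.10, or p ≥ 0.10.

t = -1.592 / 0.645 = -2.468.
df = n − k − 1 = 138 − 3 − 1 = 134.
One-sided p = P(T_{134} < t) ≈ 0.0074.
So 0.001 ≤ p < 0.01.

0.001 ≤ p < 0.01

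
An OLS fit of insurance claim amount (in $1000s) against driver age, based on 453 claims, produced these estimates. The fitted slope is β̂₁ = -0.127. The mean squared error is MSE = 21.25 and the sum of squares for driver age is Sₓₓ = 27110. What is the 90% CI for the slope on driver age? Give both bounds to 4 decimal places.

SE(β̂₁) = √(MSE/Sₓₓ) = √(21.25/27110) = 0.0279972.
df = n − 2 = 451.
t* = t_{0.05, 451} = 1.648239.
Margin = t* × SE = 1.648239 × 0.0279972 = 0.046146.
CI: -0.127 ± 0.046146 → (-0.1731, -0.0809).
With 90% confidence, each one-unit increase in driver age is associated with a change of between -0.1731 and -0.0809 $1000s in insurance claim amount.

(-0.1731, -0.0809)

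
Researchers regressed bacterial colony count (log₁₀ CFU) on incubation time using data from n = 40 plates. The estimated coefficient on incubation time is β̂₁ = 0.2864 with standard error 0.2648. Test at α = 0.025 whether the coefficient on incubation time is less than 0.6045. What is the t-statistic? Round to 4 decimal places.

H₀: β₁ = 0.6045 vs H₁: β₁ < 0.6045.
t = (β̂₁ − β₁⁰)/SE = (0.2864 − 0.6045) / 0.2648 = -1.2013.
df = n − 2 = 40 − 2 = 38.
One-sided p ≈ 0.1185, which is ≥ 0.025, so fail to reject H₀.
The data do not give significant evidence that the true slope on incubation time is below 0.6045 log₁₀ CFU per unit.

t = -1.2013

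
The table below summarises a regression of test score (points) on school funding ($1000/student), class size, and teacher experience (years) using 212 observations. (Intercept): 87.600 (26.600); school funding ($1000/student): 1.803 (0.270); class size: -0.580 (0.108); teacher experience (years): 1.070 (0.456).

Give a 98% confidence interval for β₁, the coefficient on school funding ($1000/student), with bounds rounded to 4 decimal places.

Read off: b = 1.803, SE = 0.270 for school funding ($1000/student).
df = n − k − 1 = 212 − 3 − 1 = 208.
t* = t_{0.01, 208} = 2.344409.
Margin = t* × SE = 2.344409 × 0.270 = 0.632990.
CI: 1.803 ± 0.632990 → (1.1700, 2.4360).

(1.1700, 2.4360)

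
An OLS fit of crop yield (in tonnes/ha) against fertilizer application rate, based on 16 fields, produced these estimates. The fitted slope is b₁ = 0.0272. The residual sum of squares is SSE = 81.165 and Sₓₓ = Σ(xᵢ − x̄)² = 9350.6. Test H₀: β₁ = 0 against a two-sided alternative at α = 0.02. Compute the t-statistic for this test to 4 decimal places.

MSE = SSE/(n − 2) = 81.165/14 = 5.7975.
SE(b₁) = √(MSE/Sₓₓ) = √(5.7975/9350.6) = 0.0249001.
t = 0.0272 / 0.0249001 = 1.0924.
df = n − 2 = 14.
Two-sided p ≈ 0.2931, which is ≥ 0.02, so fail to reject H₀.
The data do not give significant evidence of an association between fertilizer application rate and crop yield.

t = 1.0924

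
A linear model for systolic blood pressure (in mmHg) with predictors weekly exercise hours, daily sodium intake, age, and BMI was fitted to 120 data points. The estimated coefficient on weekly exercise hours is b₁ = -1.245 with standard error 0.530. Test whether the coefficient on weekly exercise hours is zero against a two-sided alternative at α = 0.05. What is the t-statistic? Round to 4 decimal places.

H₀: β₁ = 0 vs H₁: β₁ ≠ 0.
t = (b₁ − β₁⁰)/SE = -1.245 / 0.530 = -2.3491.
df = n − k − 1 = 120 − 4 − 1 = 115.
Two-sided p ≈ 0.0205, which is < 0.05, so reject H₀.
There is evidence that weekly exercise hours is associated with systolic blood pressure, holding the other predictors fixed.

t = -2.3491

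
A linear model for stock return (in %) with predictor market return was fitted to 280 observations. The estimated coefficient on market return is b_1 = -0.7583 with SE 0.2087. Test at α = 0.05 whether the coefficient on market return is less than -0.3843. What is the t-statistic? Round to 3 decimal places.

t = -1.792

H₀: β₁ = -0.3843 vs H₁: β₁ < -0.3843.
t = (b_1 − β₁⁰)/SE = (-0.7583 − (-0.3843)) / 0.2087 = -1.792.
df = n − 2 = 280 − 2 = 278.
One-sided p ≈ 0.0371, which is < 0.05, so reject H₀.
There is evidence that the true slope on market return is below -0.3843 % per unit.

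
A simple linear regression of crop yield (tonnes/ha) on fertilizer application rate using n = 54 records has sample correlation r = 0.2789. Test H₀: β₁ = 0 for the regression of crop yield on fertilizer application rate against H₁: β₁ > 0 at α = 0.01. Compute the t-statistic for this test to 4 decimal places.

t = 2.0943

t = r·√(n − 2)/√(1 − r²) = 0.2789·√52/√0.922215 = 2.0943.
df = n − 2 = 52.
One-sided p ≈ 0.0206, which is ≥ 0.01, so fail to reject H₀.
The data do not give significant evidence of a linear association between fertilizer application rate and crop yield.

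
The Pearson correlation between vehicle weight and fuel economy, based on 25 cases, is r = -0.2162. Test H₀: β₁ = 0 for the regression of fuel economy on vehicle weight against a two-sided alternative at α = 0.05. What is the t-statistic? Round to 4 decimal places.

t = r·√(n − 2)/√(1 − r²) = -0.2162·√23/√0.953258 = -1.0620.
df = n − 2 = 23.
Two-sided p ≈ 0.2993, which is ≥ 0.05, so fail to reject H₀.
The data do not give significant evidence of a linear association between vehicle weight and fuel economy.

t = -1.0620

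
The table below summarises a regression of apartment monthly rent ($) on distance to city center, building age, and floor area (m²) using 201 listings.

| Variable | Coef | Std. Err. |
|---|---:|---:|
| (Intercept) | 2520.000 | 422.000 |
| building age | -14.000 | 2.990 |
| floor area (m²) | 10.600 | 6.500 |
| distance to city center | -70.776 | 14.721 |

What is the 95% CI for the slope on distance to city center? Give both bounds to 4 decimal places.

Read off: b = -70.776, SE = 14.721 for distance to city center.
df = n − k − 1 = 201 − 3 − 1 = 197.
t* = t_{0.025, 197} = 1.972079.
Margin = t* × SE = 1.972079 × 14.721 = 29.030975.
CI: -70.776 ± 29.030975 → (-99.8070, -41.7450).

(-99.8070, -41.7450)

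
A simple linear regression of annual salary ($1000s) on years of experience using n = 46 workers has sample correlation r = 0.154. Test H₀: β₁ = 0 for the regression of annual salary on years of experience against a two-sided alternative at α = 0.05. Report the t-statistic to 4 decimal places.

t = 1.0339

t = r·√(n − 2)/√(1 − r²) = 0.154·√44/√0.976284 = 1.0339.
df = n − 2 = 44.
Two-sided p ≈ 0.3069, which is ≥ 0.05, so fail to reject H₀.
The data do not give significant evidence of a linear association between years of experience and annual salary.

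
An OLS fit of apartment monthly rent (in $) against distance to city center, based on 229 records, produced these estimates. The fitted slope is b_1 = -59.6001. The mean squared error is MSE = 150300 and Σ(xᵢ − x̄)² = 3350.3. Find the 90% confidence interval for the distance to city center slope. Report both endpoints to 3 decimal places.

(-70.662, -48.538)

SE(b_1) = √(MSE/Sₓₓ) = √(150300/3350.3) = 6.69788.
df = n − 2 = 227.
t* = t_{0.05, 227} = 1.651594.
Margin = t* × SE = 1.651594 × 6.69788 = 11.06218.
CI: -59.6001 ± 11.06218 → (-70.662, -48.538).
With 90% confidence, each one-unit increase in distance to city center is associated with a change of between -70.662 and -48.538 $ in apartment monthly rent.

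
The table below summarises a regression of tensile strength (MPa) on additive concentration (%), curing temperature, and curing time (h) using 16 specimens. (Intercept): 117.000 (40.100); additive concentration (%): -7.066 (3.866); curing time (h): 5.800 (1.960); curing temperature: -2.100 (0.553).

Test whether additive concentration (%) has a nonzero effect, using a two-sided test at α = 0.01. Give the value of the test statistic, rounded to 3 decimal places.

Read off: b = -7.066, SE = 3.866 for additive concentration (%).
H₀: β₁ = 0 vs H₁: β₁ ≠ 0.
t = -7.066 / 3.866 = -1.828.
df = n − k − 1 = 16 − 3 − 1 = 12.
Two-sided p ≈ 0.0925, which is ≥ 0.01, so fail to reject H₀.
The data do not give significant evidence of an association between additive concentration (%) and tensile strength, after adjusting for the other predictors.

t = -1.828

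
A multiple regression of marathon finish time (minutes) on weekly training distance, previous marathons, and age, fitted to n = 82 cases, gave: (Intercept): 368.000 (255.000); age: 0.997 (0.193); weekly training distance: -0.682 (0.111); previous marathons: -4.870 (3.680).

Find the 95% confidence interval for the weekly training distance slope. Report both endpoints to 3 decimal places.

(-0.903, -0.461)

Read off: b = -0.682, SE = 0.111 for weekly training distance.
df = n − k − 1 = 82 − 3 − 1 = 78.
t* = t_{0.025, 78} = 1.990847.
Margin = t* × SE = 1.990847 × 0.111 = 0.22098.
CI: -0.682 ± 0.22098 → (-0.903, -0.461).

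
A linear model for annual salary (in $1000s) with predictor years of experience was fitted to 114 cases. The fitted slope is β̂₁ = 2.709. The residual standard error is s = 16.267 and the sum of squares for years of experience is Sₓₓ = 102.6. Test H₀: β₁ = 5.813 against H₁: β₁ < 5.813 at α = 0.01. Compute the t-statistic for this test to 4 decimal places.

SE(β̂₁) = s/√Sₓₓ = 16.267/√102.6 = 1.60596.
t = (2.709 − 5.813) / 1.60596 = -1.9328.
df = n − 2 = 112.
One-sided p ≈ 0.0279, which is ≥ 0.01, so fail to reject H₀.
The data do not give significant evidence that the true slope on years of experience is below 5.813 $1000s per unit.

t = -1.9328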